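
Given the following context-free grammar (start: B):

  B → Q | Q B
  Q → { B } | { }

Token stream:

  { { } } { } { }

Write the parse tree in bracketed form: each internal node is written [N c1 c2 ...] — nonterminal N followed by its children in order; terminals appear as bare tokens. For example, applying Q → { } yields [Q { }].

[B [Q { [B [Q { }]] }] [B [Q { }] [B [Q { }]]]]

B
Q B
{ B } B
{ Q } B
{ { } } B
{ { } } Q B
{ { } } { } B
{ { } } { } Q
{ { } } { } { }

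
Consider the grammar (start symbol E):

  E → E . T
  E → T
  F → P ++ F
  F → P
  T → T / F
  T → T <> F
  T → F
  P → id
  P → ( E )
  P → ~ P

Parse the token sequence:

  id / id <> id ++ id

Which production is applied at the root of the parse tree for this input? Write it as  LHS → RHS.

E → T

[E [T [T [T [F [P id]]] / [F [P id]]] <> [F [P id] ++ [F [P id]]]]]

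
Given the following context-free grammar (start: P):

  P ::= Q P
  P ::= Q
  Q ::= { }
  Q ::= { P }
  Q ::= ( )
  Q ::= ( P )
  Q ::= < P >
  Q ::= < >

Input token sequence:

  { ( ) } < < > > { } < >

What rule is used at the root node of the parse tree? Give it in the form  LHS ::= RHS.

P ::= Q P

[P [Q { [P [Q ( )]] }] [P [Q < [P [Q < >]] >] [P [Q { }] [P [Q < >]]]]]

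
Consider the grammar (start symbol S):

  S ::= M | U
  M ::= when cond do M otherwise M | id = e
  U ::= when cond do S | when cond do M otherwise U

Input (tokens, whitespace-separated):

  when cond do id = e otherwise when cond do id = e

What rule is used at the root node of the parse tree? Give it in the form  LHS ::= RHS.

[S [U when cond do [M id = e] otherwise [U when cond do [S [M id = e]]]]]

S ::= U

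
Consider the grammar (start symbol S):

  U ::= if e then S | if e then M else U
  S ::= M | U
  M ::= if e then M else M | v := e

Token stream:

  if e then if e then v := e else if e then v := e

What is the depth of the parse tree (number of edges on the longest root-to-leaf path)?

7

[S [U if e then [S [U if e then [M v := e] else [U if e then [S [M v := e]]]]]]]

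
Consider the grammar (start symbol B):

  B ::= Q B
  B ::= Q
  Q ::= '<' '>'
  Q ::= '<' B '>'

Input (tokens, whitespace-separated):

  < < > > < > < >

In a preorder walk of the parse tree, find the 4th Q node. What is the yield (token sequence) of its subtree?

< >

[B [Q < [B [Q < >]] >] [B [Q < >] [B [Q < >]]]]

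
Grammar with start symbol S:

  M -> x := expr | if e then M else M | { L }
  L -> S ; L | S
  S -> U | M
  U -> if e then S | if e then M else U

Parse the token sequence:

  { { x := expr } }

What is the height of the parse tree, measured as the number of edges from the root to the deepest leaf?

8

[S [M { [L [S [M { [L [S [M x := expr]]] }]]] }]]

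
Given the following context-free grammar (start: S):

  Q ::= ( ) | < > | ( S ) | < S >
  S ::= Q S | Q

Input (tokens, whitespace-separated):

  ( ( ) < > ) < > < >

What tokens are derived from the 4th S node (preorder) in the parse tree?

[S [Q ( [S [Q ( )] [S [Q < >]]] )] [S [Q < >] [S [Q < >]]]]

< > < >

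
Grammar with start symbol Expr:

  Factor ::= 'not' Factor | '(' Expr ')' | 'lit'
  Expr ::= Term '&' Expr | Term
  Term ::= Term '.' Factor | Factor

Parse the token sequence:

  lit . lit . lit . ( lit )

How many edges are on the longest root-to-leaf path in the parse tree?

6

[Expr [Term [Term [Term [Term [Factor lit]] . [Factor lit]] . [Factor lit]] . [Factor ( [Expr [Term [Factor lit]]] )]]]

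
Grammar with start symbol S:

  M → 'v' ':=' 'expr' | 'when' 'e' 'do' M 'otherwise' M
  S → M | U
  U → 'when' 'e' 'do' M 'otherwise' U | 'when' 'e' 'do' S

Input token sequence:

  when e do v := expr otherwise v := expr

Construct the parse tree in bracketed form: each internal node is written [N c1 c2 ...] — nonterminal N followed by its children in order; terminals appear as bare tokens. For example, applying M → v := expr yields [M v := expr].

S
M
when e do M otherwise M
when e do v := expr otherwise M
when e do v := expr otherwise v := expr

[S [M when e do [M v := expr] otherwise [M v := expr]]]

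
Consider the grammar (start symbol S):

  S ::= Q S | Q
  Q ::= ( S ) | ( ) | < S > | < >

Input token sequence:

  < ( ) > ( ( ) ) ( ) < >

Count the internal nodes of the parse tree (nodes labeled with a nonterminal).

12

[S [Q < [S [Q ( )]] >] [S [Q ( [S [Q ( )]] )] [S [Q ( )] [S [Q < >]]]]]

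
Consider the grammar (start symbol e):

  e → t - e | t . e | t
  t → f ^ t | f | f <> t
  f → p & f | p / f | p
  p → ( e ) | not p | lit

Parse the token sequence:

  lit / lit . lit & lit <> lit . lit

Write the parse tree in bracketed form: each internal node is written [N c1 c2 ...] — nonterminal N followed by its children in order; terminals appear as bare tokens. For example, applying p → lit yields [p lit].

[e [t [f [p lit] / [f [p lit]]]] . [e [t [f [p lit] & [f [p lit]]] <> [t [f [p lit]]]] . [e [t [f [p lit]]]]]]

e
t . e
f . e
p / f . e
lit / f . e
lit / p . e
lit / lit . e
lit / lit . t . e
lit / lit . f <> t . e
lit / lit . p & f <> t . e
lit / lit . lit & f <> t . e
lit / lit . lit & p <> t . e
lit / lit . lit & lit <> t . e
lit / lit . lit & lit <> f . e
lit / lit . lit & lit <> p . e
lit / lit . lit & lit <> lit . e
lit / lit . lit & lit <> lit . t
lit / lit . lit & lit <> lit . f
lit / lit . lit & lit <> lit . p
lit / lit . lit & lit <> lit . lit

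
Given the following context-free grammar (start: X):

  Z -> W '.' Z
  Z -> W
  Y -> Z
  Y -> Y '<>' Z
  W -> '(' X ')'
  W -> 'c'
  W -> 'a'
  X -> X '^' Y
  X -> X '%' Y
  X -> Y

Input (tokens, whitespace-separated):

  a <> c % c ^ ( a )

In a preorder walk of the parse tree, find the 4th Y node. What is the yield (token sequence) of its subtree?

[X [X [X [Y [Y [Z [W a]]] <> [Z [W c]]]] % [Y [Z [W c]]]] ^ [Y [Z [W ( [X [Y [Z [W a]]]] )]]]]

( a )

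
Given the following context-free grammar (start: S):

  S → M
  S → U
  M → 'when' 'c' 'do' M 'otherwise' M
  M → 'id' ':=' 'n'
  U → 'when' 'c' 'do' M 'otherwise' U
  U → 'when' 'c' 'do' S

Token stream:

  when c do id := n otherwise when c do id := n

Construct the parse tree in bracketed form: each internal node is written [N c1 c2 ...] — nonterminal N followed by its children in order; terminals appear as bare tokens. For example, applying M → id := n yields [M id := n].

[S [U when c do [M id := n] otherwise [U when c do [S [M id := n]]]]]

S
U
when c do M otherwise U
when c do id := n otherwise U
when c do id := n otherwise when c do S
when c do id := n otherwise when c do M
when c do id := n otherwise when c do id := n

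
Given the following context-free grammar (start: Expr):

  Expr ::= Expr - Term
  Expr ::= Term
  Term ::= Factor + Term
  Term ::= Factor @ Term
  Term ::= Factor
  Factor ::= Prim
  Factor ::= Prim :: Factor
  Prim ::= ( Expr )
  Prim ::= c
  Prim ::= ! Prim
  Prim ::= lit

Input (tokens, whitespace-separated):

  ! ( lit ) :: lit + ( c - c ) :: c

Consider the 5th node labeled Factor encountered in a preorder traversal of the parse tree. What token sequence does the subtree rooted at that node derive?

[Expr [Term [Factor [Prim ! [Prim ( [Expr [Term [Factor [Prim lit]]]] )]] :: [Factor [Prim lit]]] + [Term [Factor [Prim ( [Expr [Expr [Term [Factor [Prim c]]]] - [Term [Factor [Prim c]]]] )] :: [Factor [Prim c]]]]]]

c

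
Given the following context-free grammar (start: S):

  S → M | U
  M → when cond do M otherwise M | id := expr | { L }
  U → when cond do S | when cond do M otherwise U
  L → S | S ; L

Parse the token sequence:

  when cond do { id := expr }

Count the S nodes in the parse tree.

[S [U when cond do [S [M { [L [S [M id := expr]]] }]]]]

3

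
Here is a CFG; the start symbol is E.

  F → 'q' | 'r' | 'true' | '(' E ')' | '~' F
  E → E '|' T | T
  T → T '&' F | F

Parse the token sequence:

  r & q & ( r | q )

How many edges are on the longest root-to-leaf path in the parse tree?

[E [T [T [T [F r]] & [F q]] & [F ( [E [E [T [F r]]] | [T [F q]]] )]]]

7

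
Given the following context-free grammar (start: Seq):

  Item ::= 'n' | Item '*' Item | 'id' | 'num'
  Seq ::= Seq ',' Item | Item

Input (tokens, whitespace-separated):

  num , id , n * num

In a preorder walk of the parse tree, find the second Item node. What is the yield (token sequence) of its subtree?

id

[Seq [Seq [Seq [Item num]] , [Item id]] , [Item [Item n] * [Item num]]]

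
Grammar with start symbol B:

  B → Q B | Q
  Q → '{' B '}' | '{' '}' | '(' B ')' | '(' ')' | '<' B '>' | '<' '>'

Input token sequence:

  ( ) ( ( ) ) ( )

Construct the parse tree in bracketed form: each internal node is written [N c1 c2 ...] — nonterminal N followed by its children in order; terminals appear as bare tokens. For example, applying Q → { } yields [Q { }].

B
Q B
( ) B
( ) Q B
( ) ( B ) B
( ) ( Q ) B
( ) ( ( ) ) B
( ) ( ( ) ) Q
( ) ( ( ) ) ( )

[B [Q ( )] [B [Q ( [B [Q ( )]] )] [B [Q ( )]]]]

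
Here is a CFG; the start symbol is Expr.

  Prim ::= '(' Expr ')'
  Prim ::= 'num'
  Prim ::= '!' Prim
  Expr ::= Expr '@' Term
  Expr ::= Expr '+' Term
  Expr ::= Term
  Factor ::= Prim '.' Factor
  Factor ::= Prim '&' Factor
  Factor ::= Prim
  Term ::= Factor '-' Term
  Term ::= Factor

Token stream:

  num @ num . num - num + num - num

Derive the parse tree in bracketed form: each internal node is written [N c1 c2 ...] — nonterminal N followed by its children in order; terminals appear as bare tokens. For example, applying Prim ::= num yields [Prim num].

[Expr [Expr [Expr [Term [Factor [Prim num]]]] @ [Term [Factor [Prim num] . [Factor [Prim num]]] - [Term [Factor [Prim num]]]]] + [Term [Factor [Prim num]] - [Term [Factor [Prim num]]]]]

Expr
Expr + Term
Expr @ Term + Term
Term @ Term + Term
Factor @ Term + Term
Prim @ Term + Term
num @ Term + Term
num @ Factor - Term + Term
num @ Prim . Factor - Term + Term
num @ num . Factor - Term + Term
num @ num . Prim - Term + Term
num @ num . num - Term + Term
num @ num . num - Factor + Term
num @ num . num - Prim + Term
num @ num . num - num + Term
num @ num . num - num + Factor - Term
num @ num . num - num + Prim - Term
num @ num . num - num + num - Term
num @ num . num - num + num - Factor
num @ num . num - num + num - Prim
num @ num . num - num + num - num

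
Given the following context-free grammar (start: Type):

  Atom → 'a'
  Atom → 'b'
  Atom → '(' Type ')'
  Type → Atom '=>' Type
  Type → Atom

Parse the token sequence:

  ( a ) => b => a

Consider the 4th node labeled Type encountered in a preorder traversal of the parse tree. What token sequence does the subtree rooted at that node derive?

a

[Type [Atom ( [Type [Atom a]] )] => [Type [Atom b] => [Type [Atom a]]]]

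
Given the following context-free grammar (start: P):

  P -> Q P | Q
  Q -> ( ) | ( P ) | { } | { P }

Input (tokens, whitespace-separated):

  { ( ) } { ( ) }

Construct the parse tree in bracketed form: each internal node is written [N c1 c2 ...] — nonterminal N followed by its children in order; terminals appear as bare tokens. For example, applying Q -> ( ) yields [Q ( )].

[P [Q { [P [Q ( )]] }] [P [Q { [P [Q ( )]] }]]]

P
Q P
{ P } P
{ Q } P
{ ( ) } P
{ ( ) } Q
{ ( ) } { P }
{ ( ) } { Q }
{ ( ) } { ( ) }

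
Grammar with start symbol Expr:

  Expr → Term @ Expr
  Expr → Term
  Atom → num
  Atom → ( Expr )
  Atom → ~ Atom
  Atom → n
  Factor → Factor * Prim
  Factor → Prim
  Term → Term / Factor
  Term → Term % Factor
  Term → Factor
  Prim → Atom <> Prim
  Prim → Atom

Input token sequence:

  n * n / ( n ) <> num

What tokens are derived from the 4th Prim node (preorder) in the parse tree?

[Expr [Term [Term [Factor [Factor [Prim [Atom n]]] * [Prim [Atom n]]]] / [Factor [Prim [Atom ( [Expr [Term [Factor [Prim [Atom n]]]]] )] <> [Prim [Atom num]]]]]]

n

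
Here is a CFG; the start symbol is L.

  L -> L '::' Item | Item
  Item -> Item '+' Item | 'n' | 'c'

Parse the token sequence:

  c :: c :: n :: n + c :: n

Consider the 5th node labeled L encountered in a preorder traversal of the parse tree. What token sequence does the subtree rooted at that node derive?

[L [L [L [L [L [Item c]] :: [Item c]] :: [Item n]] :: [Item [Item n] + [Item c]]] :: [Item n]]

c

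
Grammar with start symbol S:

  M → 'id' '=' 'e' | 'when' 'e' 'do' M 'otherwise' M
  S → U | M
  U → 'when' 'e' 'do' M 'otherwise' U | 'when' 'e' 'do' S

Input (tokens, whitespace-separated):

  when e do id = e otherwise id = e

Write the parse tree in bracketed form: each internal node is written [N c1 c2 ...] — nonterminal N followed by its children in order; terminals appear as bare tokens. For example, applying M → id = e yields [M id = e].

S
M
when e do M otherwise M
when e do id = e otherwise M
when e do id = e otherwise id = e

[S [M when e do [M id = e] otherwise [M id = e]]]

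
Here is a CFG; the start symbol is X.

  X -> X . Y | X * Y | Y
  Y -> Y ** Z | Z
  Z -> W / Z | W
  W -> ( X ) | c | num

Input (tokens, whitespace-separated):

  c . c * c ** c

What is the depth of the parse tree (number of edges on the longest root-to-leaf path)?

6

[X [X [X [Y [Z [W c]]]] . [Y [Z [W c]]]] * [Y [Y [Z [W c]]] ** [Z [W c]]]]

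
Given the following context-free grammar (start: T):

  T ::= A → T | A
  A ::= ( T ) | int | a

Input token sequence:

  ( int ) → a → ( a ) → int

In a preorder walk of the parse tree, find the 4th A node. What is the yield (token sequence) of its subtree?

[T [A ( [T [A int]] )] → [T [A a] → [T [A ( [T [A a]] )] → [T [A int]]]]]

( a )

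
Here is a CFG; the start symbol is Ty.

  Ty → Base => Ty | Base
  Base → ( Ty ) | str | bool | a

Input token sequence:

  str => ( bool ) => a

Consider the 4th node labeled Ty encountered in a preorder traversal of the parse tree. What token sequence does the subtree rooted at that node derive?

[Ty [Base str] => [Ty [Base ( [Ty [Base bool]] )] => [Ty [Base a]]]]

a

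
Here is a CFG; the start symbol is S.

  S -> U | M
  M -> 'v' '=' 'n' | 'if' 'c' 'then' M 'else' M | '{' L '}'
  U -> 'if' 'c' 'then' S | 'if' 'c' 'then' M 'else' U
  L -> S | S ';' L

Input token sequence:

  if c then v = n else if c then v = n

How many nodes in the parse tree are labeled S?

2

[S [U if c then [M v = n] else [U if c then [S [M v = n]]]]]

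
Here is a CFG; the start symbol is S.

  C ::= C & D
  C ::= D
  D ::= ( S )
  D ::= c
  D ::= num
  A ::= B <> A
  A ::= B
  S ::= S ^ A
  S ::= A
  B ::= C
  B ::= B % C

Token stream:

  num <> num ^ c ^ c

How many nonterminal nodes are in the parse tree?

19

[S [S [S [A [B [C [D num]]] <> [A [B [C [D num]]]]]] ^ [A [B [C [D c]]]]] ^ [A [B [C [D c]]]]]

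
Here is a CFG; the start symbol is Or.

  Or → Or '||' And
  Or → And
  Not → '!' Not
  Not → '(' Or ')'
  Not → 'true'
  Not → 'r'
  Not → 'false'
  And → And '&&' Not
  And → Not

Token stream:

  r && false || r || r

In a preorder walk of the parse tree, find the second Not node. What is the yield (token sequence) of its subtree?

false

[Or [Or [Or [And [And [Not r]] && [Not false]]] || [And [Not r]]] || [And [Not r]]]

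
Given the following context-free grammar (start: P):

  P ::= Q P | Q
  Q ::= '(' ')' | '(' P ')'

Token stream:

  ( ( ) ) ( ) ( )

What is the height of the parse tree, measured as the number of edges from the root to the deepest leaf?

4

[P [Q ( [P [Q ( )]] )] [P [Q ( )] [P [Q ( )]]]]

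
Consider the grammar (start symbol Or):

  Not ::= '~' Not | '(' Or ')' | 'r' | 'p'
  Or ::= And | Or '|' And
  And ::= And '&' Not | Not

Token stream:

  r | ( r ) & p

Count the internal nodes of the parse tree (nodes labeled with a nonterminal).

[Or [Or [And [Not r]]] | [And [And [Not ( [Or [And [Not r]]] )]] & [Not p]]]

11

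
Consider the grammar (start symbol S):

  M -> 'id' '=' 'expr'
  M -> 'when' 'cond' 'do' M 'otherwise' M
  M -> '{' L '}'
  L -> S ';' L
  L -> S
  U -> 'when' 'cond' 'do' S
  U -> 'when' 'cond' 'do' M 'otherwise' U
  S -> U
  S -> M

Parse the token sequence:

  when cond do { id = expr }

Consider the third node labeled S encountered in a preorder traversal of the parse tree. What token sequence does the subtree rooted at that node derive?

id = expr

[S [U when cond do [S [M { [L [S [M id = expr]]] }]]]]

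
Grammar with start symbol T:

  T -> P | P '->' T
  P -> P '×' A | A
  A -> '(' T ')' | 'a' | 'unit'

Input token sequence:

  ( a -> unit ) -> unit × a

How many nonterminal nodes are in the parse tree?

14

[T [P [A ( [T [P [A a]] -> [T [P [A unit]]]] )]] -> [T [P [P [A unit]] × [A a]]]]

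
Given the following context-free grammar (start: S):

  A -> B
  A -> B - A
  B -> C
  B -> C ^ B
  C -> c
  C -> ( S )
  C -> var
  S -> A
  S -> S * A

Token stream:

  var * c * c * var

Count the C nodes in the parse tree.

[S [S [S [S [A [B [C var]]]] * [A [B [C c]]]] * [A [B [C c]]]] * [A [B [C var]]]]

4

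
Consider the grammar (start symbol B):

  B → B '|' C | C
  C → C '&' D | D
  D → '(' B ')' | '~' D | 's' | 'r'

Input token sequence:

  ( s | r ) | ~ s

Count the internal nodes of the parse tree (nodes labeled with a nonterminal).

[B [B [C [D ( [B [B [C [D s]]] | [C [D r]]] )]]] | [C [D ~ [D s]]]]

13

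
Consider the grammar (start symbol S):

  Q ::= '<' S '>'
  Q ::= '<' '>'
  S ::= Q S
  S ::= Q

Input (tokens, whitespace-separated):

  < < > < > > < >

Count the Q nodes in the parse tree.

[S [Q < [S [Q < >] [S [Q < >]]] >] [S [Q < >]]]

4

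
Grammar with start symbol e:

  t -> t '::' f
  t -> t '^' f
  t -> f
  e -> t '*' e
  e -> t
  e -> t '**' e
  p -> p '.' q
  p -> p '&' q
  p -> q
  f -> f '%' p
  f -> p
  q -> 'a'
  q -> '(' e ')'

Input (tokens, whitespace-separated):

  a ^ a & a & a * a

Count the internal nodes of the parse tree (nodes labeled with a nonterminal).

18

[e [t [t [f [p [q a]]]] ^ [f [p [p [p [q a]] & [q a]] & [q a]]]] * [e [t [f [p [q a]]]]]]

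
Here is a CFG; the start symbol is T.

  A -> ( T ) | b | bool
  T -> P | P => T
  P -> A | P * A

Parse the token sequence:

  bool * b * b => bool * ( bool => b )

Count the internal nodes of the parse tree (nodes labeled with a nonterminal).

18

[T [P [P [P [A bool]] * [A b]] * [A b]] => [T [P [P [A bool]] * [A ( [T [P [A bool]] => [T [P [A b]]]] )]]]]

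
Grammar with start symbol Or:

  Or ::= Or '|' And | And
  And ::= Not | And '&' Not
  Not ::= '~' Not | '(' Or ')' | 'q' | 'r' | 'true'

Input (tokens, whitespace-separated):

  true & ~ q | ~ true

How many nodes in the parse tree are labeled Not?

[Or [Or [And [And [Not true]] & [Not ~ [Not q]]]] | [And [Not ~ [Not true]]]]

5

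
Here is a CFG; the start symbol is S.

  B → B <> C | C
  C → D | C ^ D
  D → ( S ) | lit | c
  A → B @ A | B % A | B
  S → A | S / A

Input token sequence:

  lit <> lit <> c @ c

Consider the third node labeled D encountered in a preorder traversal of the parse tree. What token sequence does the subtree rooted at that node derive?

c

[S [A [B [B [B [C [D lit]]] <> [C [D lit]]] <> [C [D c]]] @ [A [B [C [D c]]]]]]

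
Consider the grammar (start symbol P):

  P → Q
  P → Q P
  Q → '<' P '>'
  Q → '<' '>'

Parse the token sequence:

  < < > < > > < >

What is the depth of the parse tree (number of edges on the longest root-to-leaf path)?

[P [Q < [P [Q < >] [P [Q < >]]] >] [P [Q < >]]]

5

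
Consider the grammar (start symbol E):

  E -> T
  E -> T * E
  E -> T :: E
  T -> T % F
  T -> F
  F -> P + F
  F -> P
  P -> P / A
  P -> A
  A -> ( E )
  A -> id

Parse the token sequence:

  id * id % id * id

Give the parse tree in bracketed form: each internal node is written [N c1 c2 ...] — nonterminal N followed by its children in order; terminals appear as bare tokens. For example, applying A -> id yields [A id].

E
T * E
F * E
P * E
A * E
id * E
id * T * E
id * T % F * E
id * F % F * E
id * P % F * E
id * A % F * E
id * id % F * E
id * id % P * E
id * id % A * E
id * id % id * E
id * id % id * T
id * id % id * F
id * id % id * P
id * id % id * A
id * id % id * id

[E [T [F [P [A id]]]] * [E [T [T [F [P [A id]]]] % [F [P [A id]]]] * [E [T [F [P [A id]]]]]]]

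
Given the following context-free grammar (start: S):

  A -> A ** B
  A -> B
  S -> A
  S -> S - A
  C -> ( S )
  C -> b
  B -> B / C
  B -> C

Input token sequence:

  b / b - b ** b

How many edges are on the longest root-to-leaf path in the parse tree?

[S [S [A [B [B [C b]] / [C b]]]] - [A [A [B [C b]]] ** [B [C b]]]]

6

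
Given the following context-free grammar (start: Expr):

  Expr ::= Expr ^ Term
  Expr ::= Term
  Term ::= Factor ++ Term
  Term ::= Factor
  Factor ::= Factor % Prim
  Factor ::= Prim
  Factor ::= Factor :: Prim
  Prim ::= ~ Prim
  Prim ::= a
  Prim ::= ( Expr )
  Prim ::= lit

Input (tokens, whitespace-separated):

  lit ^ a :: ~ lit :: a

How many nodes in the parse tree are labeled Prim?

[Expr [Expr [Term [Factor [Prim lit]]]] ^ [Term [Factor [Factor [Factor [Prim a]] :: [Prim ~ [Prim lit]]] :: [Prim a]]]]

5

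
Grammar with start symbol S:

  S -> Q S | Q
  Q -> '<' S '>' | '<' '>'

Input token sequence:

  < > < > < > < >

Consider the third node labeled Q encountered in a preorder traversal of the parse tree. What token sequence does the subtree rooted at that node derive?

[S [Q < >] [S [Q < >] [S [Q < >] [S [Q < >]]]]]

< >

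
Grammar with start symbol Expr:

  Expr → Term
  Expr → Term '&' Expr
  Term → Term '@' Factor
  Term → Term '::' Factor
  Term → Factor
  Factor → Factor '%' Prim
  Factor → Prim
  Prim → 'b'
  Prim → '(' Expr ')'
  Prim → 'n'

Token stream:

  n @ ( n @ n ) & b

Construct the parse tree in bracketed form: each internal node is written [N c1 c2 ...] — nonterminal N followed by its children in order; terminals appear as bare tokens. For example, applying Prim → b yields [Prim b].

[Expr [Term [Term [Factor [Prim n]]] @ [Factor [Prim ( [Expr [Term [Term [Factor [Prim n]]] @ [Factor [Prim n]]]] )]]] & [Expr [Term [Factor [Prim b]]]]]

Expr
Term & Expr
Term @ Factor & Expr
Factor @ Factor & Expr
Prim @ Factor & Expr
n @ Factor & Expr
n @ Prim & Expr
n @ ( Expr ) & Expr
n @ ( Term ) & Expr
n @ ( Term @ Factor ) & Expr
n @ ( Factor @ Factor ) & Expr
n @ ( Prim @ Factor ) & Expr
n @ ( n @ Factor ) & Expr
n @ ( n @ Prim ) & Expr
n @ ( n @ n ) & Expr
n @ ( n @ n ) & Term
n @ ( n @ n ) & Factor
n @ ( n @ n ) & Prim
n @ ( n @ n ) & b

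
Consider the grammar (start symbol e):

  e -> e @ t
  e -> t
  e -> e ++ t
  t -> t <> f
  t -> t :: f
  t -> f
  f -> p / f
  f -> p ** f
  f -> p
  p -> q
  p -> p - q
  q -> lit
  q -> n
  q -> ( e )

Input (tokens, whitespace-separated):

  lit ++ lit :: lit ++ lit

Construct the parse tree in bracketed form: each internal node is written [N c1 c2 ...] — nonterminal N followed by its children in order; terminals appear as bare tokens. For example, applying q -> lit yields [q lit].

[e [e [e [t [f [p [q lit]]]]] ++ [t [t [f [p [q lit]]]] :: [f [p [q lit]]]]] ++ [t [f [p [q lit]]]]]

e
e ++ t
e ++ t ++ t
t ++ t ++ t
f ++ t ++ t
p ++ t ++ t
q ++ t ++ t
lit ++ t ++ t
lit ++ t :: f ++ t
lit ++ f :: f ++ t
lit ++ p :: f ++ t
lit ++ q :: f ++ t
lit ++ lit :: f ++ t
lit ++ lit :: p ++ t
lit ++ lit :: q ++ t
lit ++ lit :: lit ++ t
lit ++ lit :: lit ++ f
lit ++ lit :: lit ++ p
lit ++ lit :: lit ++ q
lit ++ lit :: lit ++ lit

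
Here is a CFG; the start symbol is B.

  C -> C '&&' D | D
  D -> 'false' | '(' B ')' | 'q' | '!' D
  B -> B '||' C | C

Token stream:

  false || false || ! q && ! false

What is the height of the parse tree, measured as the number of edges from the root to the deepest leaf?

[B [B [B [C [D false]]] || [C [D false]]] || [C [C [D ! [D q]]] && [D ! [D false]]]]

5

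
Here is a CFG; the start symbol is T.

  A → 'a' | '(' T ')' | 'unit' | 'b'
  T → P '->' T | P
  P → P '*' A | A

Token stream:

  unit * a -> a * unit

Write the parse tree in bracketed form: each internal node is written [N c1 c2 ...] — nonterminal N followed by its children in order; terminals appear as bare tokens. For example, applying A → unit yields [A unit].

[T [P [P [A unit]] * [A a]] -> [T [P [P [A a]] * [A unit]]]]

T
P -> T
P * A -> T
A * A -> T
unit * A -> T
unit * a -> T
unit * a -> P
unit * a -> P * A
unit * a -> A * A
unit * a -> a * A
unit * a -> a * unit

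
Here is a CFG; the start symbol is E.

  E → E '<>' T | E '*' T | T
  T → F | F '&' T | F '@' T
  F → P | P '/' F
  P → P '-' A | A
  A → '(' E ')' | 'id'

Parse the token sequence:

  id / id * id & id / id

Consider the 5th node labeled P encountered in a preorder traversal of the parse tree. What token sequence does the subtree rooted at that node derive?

id

[E [E [T [F [P [A id]] / [F [P [A id]]]]]] * [T [F [P [A id]]] & [T [F [P [A id]] / [F [P [A id]]]]]]]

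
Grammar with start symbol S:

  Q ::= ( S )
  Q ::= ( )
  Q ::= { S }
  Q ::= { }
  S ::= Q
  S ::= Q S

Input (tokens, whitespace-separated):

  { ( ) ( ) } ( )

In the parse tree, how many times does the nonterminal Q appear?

[S [Q { [S [Q ( )] [S [Q ( )]]] }] [S [Q ( )]]]

4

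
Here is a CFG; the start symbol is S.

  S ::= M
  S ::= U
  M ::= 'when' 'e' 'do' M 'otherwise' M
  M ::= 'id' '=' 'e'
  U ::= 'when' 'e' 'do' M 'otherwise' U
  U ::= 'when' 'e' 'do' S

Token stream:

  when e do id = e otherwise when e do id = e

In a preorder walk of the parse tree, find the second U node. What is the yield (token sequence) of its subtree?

when e do id = e

[S [U when e do [M id = e] otherwise [U when e do [S [M id = e]]]]]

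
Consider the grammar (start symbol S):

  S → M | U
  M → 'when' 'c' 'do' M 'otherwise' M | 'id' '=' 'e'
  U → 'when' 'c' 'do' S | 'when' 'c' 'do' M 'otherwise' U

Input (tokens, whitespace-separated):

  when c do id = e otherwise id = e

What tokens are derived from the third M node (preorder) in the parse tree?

id = e

[S [M when c do [M id = e] otherwise [M id = e]]]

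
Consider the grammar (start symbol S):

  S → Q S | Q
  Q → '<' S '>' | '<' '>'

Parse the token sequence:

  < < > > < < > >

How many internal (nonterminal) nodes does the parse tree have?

[S [Q < [S [Q < >]] >] [S [Q < [S [Q < >]] >]]]

8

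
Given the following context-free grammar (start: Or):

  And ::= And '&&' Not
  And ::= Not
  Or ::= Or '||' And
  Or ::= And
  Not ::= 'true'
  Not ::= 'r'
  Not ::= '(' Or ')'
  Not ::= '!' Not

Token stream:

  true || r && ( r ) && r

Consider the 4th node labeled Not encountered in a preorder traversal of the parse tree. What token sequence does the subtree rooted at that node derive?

r

[Or [Or [And [Not true]]] || [And [And [And [Not r]] && [Not ( [Or [And [Not r]]] )]] && [Not r]]]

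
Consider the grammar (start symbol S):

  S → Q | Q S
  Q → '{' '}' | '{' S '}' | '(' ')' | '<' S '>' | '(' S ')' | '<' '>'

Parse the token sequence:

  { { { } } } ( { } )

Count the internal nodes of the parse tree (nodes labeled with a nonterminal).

10

[S [Q { [S [Q { [S [Q { }]] }]] }] [S [Q ( [S [Q { }]] )]]]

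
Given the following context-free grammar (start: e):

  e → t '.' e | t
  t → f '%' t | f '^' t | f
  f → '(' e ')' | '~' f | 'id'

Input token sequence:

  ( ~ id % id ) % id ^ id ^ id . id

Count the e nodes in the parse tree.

[e [t [f ( [e [t [f ~ [f id]] % [t [f id]]]] )] % [t [f id] ^ [t [f id] ^ [t [f id]]]]] . [e [t [f id]]]]

3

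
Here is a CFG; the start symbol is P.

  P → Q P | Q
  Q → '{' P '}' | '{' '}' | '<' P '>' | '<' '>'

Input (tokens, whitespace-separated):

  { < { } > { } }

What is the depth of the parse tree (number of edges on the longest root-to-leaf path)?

6

[P [Q { [P [Q < [P [Q { }]] >] [P [Q { }]]] }]]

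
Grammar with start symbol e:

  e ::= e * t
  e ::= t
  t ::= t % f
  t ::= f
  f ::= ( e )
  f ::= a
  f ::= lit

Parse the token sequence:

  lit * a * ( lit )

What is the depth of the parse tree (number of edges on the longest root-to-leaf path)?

6

[e [e [e [t [f lit]]] * [t [f a]]] * [t [f ( [e [t [f lit]]] )]]]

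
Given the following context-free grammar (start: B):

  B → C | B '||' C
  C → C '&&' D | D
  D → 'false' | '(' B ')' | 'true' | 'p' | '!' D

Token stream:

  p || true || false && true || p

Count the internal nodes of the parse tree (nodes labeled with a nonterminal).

14

[B [B [B [B [C [D p]]] || [C [D true]]] || [C [C [D false]] && [D true]]] || [C [D p]]]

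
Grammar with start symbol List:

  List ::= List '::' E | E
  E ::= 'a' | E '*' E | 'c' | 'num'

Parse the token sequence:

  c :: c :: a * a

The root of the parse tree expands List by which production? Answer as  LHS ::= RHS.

[List [List [List [E c]] :: [E c]] :: [E [E a] * [E a]]]

List ::= List '::' E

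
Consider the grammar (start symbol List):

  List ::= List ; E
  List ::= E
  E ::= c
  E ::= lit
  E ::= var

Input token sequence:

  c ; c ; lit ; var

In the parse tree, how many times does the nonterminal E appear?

[List [List [List [List [E c]] ; [E c]] ; [E lit]] ; [E var]]

4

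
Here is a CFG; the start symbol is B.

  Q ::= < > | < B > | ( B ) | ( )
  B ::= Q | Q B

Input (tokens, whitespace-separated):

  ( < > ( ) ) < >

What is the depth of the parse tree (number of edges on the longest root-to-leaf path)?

5

[B [Q ( [B [Q < >] [B [Q ( )]]] )] [B [Q < >]]]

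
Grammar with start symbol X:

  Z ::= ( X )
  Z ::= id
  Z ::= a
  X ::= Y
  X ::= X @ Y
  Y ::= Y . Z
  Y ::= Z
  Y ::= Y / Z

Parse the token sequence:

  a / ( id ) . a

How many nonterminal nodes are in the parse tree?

10

[X [Y [Y [Y [Z a]] / [Z ( [X [Y [Z id]]] )]] . [Z a]]]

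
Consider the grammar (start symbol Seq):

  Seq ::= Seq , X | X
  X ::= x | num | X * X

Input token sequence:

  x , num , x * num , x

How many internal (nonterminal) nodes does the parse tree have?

[Seq [Seq [Seq [Seq [X x]] , [X num]] , [X [X x] * [X num]]] , [X x]]

10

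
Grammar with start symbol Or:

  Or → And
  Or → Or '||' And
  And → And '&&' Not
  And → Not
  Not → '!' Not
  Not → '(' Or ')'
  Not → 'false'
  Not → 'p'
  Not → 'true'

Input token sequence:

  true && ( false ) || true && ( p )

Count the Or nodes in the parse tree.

[Or [Or [And [And [Not true]] && [Not ( [Or [And [Not false]]] )]]] || [And [And [Not true]] && [Not ( [Or [And [Not p]]] )]]]

4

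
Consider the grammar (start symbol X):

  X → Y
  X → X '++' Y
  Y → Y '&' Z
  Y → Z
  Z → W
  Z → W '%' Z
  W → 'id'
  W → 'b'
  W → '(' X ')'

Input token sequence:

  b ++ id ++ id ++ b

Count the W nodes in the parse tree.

4

[X [X [X [X [Y [Z [W b]]]] ++ [Y [Z [W id]]]] ++ [Y [Z [W id]]]] ++ [Y [Z [W b]]]]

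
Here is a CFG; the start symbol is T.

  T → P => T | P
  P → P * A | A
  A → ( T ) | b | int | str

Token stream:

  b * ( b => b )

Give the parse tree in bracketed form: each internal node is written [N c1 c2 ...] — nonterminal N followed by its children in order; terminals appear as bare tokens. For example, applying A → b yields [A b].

[T [P [P [A b]] * [A ( [T [P [A b]] => [T [P [A b]]]] )]]]

T
P
P * A
A * A
b * A
b * ( T )
b * ( P => T )
b * ( A => T )
b * ( b => T )
b * ( b => P )
b * ( b => A )
b * ( b => b )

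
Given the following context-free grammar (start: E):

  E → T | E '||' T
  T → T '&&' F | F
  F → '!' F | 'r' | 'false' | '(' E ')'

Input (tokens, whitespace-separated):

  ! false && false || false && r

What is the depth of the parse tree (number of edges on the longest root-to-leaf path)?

[E [E [T [T [F ! [F false]]] && [F false]]] || [T [T [F false]] && [F r]]]

6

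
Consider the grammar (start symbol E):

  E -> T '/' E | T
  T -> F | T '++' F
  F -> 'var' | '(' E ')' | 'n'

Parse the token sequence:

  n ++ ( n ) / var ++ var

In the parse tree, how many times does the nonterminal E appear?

[E [T [T [F n]] ++ [F ( [E [T [F n]]] )]] / [E [T [T [F var]] ++ [F var]]]]

3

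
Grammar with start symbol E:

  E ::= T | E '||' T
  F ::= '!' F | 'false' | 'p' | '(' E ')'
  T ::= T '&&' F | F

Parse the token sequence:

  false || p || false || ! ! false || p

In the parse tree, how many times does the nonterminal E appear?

[E [E [E [E [E [T [F false]]] || [T [F p]]] || [T [F false]]] || [T [F ! [F ! [F false]]]]] || [T [F p]]]

5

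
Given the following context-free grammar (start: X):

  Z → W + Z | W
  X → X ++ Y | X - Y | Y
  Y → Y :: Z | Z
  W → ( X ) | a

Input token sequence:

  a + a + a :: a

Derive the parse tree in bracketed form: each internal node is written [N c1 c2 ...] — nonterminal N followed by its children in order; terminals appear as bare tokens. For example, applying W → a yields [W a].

X
Y
Y :: Z
Z :: Z
W + Z :: Z
a + Z :: Z
a + W + Z :: Z
a + a + Z :: Z
a + a + W :: Z
a + a + a :: Z
a + a + a :: W
a + a + a :: a

[X [Y [Y [Z [W a] + [Z [W a] + [Z [W a]]]]] :: [Z [W a]]]]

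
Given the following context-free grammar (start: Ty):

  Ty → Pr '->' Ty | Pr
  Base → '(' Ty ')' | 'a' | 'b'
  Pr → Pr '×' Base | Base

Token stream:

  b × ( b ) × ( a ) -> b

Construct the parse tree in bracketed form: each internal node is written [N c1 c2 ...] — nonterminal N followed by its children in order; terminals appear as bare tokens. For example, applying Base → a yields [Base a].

[Ty [Pr [Pr [Pr [Base b]] × [Base ( [Ty [Pr [Base b]]] )]] × [Base ( [Ty [Pr [Base a]]] )]] -> [Ty [Pr [Base b]]]]

Ty
Pr -> Ty
Pr × Base -> Ty
Pr × Base × Base -> Ty
Base × Base × Base -> Ty
b × Base × Base -> Ty
b × ( Ty ) × Base -> Ty
b × ( Pr ) × Base -> Ty
b × ( Base ) × Base -> Ty
b × ( b ) × Base -> Ty
b × ( b ) × ( Ty ) -> Ty
b × ( b ) × ( Pr ) -> Ty
b × ( b ) × ( Base ) -> Ty
b × ( b ) × ( a ) -> Ty
b × ( b ) × ( a ) -> Pr
b × ( b ) × ( a ) -> Base
b × ( b ) × ( a ) -> b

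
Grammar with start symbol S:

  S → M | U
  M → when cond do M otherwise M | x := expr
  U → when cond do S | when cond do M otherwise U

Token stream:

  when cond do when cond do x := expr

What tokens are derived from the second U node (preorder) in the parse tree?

[S [U when cond do [S [U when cond do [S [M x := expr]]]]]]

when cond do x := expr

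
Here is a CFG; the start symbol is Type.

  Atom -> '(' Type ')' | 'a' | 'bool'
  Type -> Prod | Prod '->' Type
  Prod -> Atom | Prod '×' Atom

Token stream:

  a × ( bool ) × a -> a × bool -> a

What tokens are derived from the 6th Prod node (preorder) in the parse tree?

[Type [Prod [Prod [Prod [Atom a]] × [Atom ( [Type [Prod [Atom bool]]] )]] × [Atom a]] -> [Type [Prod [Prod [Atom a]] × [Atom bool]] -> [Type [Prod [Atom a]]]]]

a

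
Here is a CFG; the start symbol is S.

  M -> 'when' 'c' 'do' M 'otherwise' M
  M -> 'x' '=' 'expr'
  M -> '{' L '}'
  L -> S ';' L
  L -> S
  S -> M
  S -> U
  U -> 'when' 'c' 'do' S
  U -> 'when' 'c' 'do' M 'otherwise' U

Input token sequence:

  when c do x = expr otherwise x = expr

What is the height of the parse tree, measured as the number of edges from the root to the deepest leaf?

[S [M when c do [M x = expr] otherwise [M x = expr]]]

3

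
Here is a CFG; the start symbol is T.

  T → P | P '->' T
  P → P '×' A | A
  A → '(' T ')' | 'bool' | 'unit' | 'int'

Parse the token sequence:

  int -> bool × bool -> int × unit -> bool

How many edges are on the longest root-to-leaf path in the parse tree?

[T [P [A int]] -> [T [P [P [A bool]] × [A bool]] -> [T [P [P [A int]] × [A unit]] -> [T [P [A bool]]]]]]

6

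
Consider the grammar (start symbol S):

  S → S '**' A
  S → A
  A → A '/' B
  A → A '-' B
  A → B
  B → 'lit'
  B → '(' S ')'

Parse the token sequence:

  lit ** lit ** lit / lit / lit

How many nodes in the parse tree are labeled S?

3

[S [S [S [A [B lit]]] ** [A [B lit]]] ** [A [A [A [B lit]] / [B lit]] / [B lit]]]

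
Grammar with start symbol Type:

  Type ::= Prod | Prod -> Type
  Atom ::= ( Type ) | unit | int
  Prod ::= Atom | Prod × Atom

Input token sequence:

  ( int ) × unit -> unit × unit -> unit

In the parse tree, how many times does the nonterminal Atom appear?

6

[Type [Prod [Prod [Atom ( [Type [Prod [Atom int]]] )]] × [Atom unit]] -> [Type [Prod [Prod [Atom unit]] × [Atom unit]] -> [Type [Prod [Atom unit]]]]]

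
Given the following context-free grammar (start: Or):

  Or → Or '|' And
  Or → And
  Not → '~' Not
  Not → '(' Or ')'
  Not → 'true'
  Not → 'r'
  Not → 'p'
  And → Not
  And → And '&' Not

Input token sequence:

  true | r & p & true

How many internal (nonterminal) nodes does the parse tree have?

10

[Or [Or [And [Not true]]] | [And [And [And [Not r]] & [Not p]] & [Not true]]]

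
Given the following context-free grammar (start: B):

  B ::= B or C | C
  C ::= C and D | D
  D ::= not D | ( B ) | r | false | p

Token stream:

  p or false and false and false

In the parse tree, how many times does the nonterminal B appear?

2

[B [B [C [D p]]] or [C [C [C [D false]] and [D false]] and [D false]]]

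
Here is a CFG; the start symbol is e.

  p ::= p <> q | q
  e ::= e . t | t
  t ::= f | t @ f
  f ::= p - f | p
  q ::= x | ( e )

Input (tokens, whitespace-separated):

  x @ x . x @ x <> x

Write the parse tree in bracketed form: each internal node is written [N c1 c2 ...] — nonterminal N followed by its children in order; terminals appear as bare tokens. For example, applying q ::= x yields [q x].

[e [e [t [t [f [p [q x]]]] @ [f [p [q x]]]]] . [t [t [f [p [q x]]]] @ [f [p [p [q x]] <> [q x]]]]]

e
e . t
t . t
t @ f . t
f @ f . t
p @ f . t
q @ f . t
x @ f . t
x @ p . t
x @ q . t
x @ x . t
x @ x . t @ f
x @ x . f @ f
x @ x . p @ f
x @ x . q @ f
x @ x . x @ f
x @ x . x @ p
x @ x . x @ p <> q
x @ x . x @ q <> q
x @ x . x @ x <> q
x @ x . x @ x <> x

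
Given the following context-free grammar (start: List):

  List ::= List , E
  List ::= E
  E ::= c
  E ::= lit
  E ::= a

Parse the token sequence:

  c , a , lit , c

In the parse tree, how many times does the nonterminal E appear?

[List [List [List [List [E c]] , [E a]] , [E lit]] , [E c]]

4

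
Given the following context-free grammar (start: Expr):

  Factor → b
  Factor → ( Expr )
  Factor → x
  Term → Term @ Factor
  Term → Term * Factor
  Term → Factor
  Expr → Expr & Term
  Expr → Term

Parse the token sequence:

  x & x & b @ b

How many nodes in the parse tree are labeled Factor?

4

[Expr [Expr [Expr [Term [Factor x]]] & [Term [Factor x]]] & [Term [Term [Factor b]] @ [Factor b]]]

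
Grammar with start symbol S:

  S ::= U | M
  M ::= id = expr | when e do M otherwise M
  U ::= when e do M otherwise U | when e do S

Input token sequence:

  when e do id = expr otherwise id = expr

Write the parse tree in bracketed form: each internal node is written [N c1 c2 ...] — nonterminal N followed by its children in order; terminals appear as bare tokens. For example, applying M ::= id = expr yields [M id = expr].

S
M
when e do M otherwise M
when e do id = expr otherwise M
when e do id = expr otherwise id = expr

[S [M when e do [M id = expr] otherwise [M id = expr]]]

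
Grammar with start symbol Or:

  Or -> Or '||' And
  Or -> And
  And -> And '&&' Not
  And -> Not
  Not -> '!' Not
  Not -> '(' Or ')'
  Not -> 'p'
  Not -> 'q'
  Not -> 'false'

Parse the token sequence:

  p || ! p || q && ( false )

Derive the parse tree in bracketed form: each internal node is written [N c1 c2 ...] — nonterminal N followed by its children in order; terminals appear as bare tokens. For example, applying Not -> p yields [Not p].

Or
Or || And
Or || And || And
And || And || And
Not || And || And
p || And || And
p || Not || And
p || ! Not || And
p || ! p || And
p || ! p || And && Not
p || ! p || Not && Not
p || ! p || q && Not
p || ! p || q && ( Or )
p || ! p || q && ( And )
p || ! p || q && ( Not )
p || ! p || q && ( false )

[Or [Or [Or [And [Not p]]] || [And [Not ! [Not p]]]] || [And [And [Not q]] && [Not ( [Or [And [Not false]]] )]]]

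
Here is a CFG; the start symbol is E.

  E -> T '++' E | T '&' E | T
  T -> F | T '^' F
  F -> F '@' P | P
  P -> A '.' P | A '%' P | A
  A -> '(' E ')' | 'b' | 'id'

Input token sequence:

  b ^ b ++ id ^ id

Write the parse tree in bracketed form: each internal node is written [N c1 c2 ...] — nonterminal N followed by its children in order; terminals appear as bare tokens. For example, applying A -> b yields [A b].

E
T ++ E
T ^ F ++ E
F ^ F ++ E
P ^ F ++ E
A ^ F ++ E
b ^ F ++ E
b ^ P ++ E
b ^ A ++ E
b ^ b ++ E
b ^ b ++ T
b ^ b ++ T ^ F
b ^ b ++ F ^ F
b ^ b ++ P ^ F
b ^ b ++ A ^ F
b ^ b ++ id ^ F
b ^ b ++ id ^ P
b ^ b ++ id ^ A
b ^ b ++ id ^ id

[E [T [T [F [P [A b]]]] ^ [F [P [A b]]]] ++ [E [T [T [F [P [A id]]]] ^ [F [P [A id]]]]]]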